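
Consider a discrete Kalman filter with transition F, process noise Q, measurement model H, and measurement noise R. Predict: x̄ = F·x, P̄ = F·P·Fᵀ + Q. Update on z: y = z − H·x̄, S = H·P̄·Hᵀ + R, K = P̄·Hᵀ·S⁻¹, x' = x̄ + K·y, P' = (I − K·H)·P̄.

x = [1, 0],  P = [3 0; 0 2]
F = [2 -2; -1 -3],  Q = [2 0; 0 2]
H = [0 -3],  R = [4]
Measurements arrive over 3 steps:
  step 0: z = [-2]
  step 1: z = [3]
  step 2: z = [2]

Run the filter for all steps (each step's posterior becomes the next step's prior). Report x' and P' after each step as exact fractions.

step 0: x̄ = F·x = [2, -1]
step 0: P̄ = F·P·Fᵀ + Q = [22 6; 6 23]
step 0: y = z − H·x̄ = [-5]
step 0: S = H·P̄·Hᵀ + R = [211]
step 0: K = P̄·Hᵀ·S⁻¹ = [-18/211; -69/211]
step 0: x' = x̄ + K·y = [512/211, 134/211]
step 0: P' = (I − K·H)·P̄ = [4318/211 24/211; 24/211 92/211]
step 1: x̄ = F·x = [756/211, -914/211]
step 1: P̄ = F·P·Fᵀ + Q = [17870/211 -8180/211; -8180/211 5712/211]
step 1: y = z − H·x̄ = [-2109/211]
step 1: S = H·P̄·Hᵀ + R = [52252/211]
step 1: K = P̄·Hᵀ·S⁻¹ = [6135/13063; -4284/13063]
step 1: x' = x̄ + K·y = [-14517/13063, -13766/13063]
step 1: P' = (I − K·H)·P̄ = [392810/13063 -8180/13063; -8180/13063 5712/13063]
step 2: x̄ = F·x = [-1502/13063, 55815/13063]
step 2: P̄ = F·P·Fᵀ + Q = [1685654/13063 -718628/13063; -718628/13063 421264/13063]
step 2: y = z − H·x̄ = [193571/13063]
step 2: S = H·P̄·Hᵀ + R = [3843628/13063]
step 2: K = P̄·Hᵀ·S⁻¹ = [538971/960907; -315948/960907]
step 2: x' = x̄ + K·y = [7876129/960907, -576081/960907]
step 2: P' = (I − K·H)·P̄ = [35045378/960907 -718628/960907; -718628/960907 421264/960907]

step 0: x' = [512/211, 134/211], P' = [4318/211 24/211; 24/211 92/211]
step 1: x' = [-14517/13063, -13766/13063], P' = [392810/13063 -8180/13063; -8180/13063 5712/13063]
step 2: x' = [7876129/960907, -576081/960907], P' = [35045378/960907 -718628/960907; -718628/960907 421264/960907]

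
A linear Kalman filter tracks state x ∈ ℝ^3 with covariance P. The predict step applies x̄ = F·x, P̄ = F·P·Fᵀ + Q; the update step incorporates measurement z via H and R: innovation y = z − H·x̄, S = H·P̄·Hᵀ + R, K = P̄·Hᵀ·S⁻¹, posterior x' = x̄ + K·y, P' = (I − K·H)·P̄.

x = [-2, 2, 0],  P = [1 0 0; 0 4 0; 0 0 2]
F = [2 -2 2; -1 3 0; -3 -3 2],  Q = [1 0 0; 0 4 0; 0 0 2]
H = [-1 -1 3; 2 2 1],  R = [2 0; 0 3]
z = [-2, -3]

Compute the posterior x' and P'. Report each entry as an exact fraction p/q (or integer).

x̄ = F·x = [-8, 8, 0]
P̄ = F·P·Fᵀ + Q = [29 -26 26; -26 41 -33; 26 -33 55]
y = z − H·x̄ = [-2, -3]
S = H·P̄·Hᵀ + R = [557 94; 94 102]
K = P̄·Hᵀ·S⁻¹ = [2321/23989 5387/23989; -5673/23989 9045/47978; 6845/23989 6669/47978]
x' = x̄ + K·y = [-212715/23989, 379381/47978, -47387/47978]
P' = (I − K·H)·P̄ = [349222/23989 -342959/23989 3635/23989; -342959/23989 700789/47978 -2607/47978; 3635/23989 -2607/47978 10681/47978]

x' = [-212715/23989, 379381/47978, -47387/47978]
P' = [349222/23989 -342959/23989 3635/23989; -342959/23989 700789/47978 -2607/47978; 3635/23989 -2607/47978 10681/47978]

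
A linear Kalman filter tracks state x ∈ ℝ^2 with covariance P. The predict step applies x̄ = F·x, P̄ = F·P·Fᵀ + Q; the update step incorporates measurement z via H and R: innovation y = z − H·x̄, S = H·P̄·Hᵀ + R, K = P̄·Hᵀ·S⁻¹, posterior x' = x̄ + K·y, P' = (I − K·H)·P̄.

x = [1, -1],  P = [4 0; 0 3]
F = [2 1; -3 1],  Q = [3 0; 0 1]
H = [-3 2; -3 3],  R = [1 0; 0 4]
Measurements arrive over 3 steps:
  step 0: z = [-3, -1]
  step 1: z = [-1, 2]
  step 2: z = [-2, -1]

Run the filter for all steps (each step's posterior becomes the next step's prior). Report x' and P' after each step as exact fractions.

step 0: x̄ = F·x = [1, -4]
step 0: P̄ = F·P·Fᵀ + Q = [22 -21; -21 40]
step 0: y = z − H·x̄ = [8, 14]
step 0: S = H·P̄·Hᵀ + R = [611 753; 753 940]
step 0: K = P̄·Hᵀ·S⁻¹ = [-4383/7331 2505/7331; -3379/7331 4134/7331]
step 0: x' = x̄ + K·y = [7337/7331, 1520/7331]
step 0: P' = (I − K·H)·P̄ = [11063/7331 14403/7331; 14403/7331 19915/7331]
step 1: x̄ = F·x = [16194/7331, -20491/7331]
step 1: P̄ = F·P·Fᵀ + Q = [143772/7331 -60866/7331; -60866/7331 40395/7331]
step 1: y = z − H·x̄ = [82233/7331, 124717/7331]
step 1: S = H·P̄·Hᵀ + R = [2193251/7331 2449308/7331; 2449308/7331 2782415/7331]
step 1: K = P̄·Hᵀ·S⁻¹ = [-4793968/14107871 1107270/14107871; -1528224/14107871 2885559/14107871]
step 1: x' = x̄ + K·y = [-3773580/14107871, -7485550/14107871]
step 1: P' = (I − K·H)·P̄ = [7746688/14107871 9223048/14107871; 9223048/14107871 13070460/14107871]
step 2: x̄ = F·x = [-15032710/14107871, 3835190/14107871]
step 2: P̄ = F·P·Fᵀ + Q = [123273017/14107871 -42632716/14107871; -42632716/14107871 41560235/14107871]
step 2: y = z − H·x̄ = [-80984252/14107871, -70711571/14107871]
step 2: S = H·P̄·Hᵀ + R = [1801398556/14107871 1998309303/14107871; 1998309303/14107871 2307319640/14107871]
step 2: K = P̄·Hᵀ·S⁻¹ = [-3929186513/11565330961 908181855/11565330961; -1264774109/11565330961 2361427434/11565330961]
step 2: x' = x̄ + K·y = [5679453591/11565330961, -1431698436/11565330961]
step 2: P' = (I − K·H)·P̄ = [6351004793/11565330961 7561913933/11565330961; 7561913933/11565330961 10710483845/11565330961]

step 0: x' = [7337/7331, 1520/7331], P' = [11063/7331 14403/7331; 14403/7331 19915/7331]
step 1: x' = [-3773580/14107871, -7485550/14107871], P' = [7746688/14107871 9223048/14107871; 9223048/14107871 13070460/14107871]
step 2: x' = [5679453591/11565330961, -1431698436/11565330961], P' = [6351004793/11565330961 7561913933/11565330961; 7561913933/11565330961 10710483845/11565330961]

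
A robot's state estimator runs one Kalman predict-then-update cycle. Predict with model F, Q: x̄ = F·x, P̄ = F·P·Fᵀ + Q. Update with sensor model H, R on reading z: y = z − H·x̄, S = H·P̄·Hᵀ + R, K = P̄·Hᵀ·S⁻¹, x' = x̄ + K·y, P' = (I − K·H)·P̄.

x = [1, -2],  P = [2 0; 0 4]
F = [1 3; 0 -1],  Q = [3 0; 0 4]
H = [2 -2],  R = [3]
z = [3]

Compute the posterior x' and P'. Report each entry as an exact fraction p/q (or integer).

x' = [327/295, -18/59]
P' = [859/295 140/59; 140/59 152/59]

x̄ = F·x = [-5, 2]
P̄ = F·P·Fᵀ + Q = [41 -12; -12 8]
y = z − H·x̄ = [17]
S = H·P̄·Hᵀ + R = [295]
K = P̄·Hᵀ·S⁻¹ = [106/295; -8/59]
x' = x̄ + K·y = [327/295, -18/59]
P' = (I − K·H)·P̄ = [859/295 140/59; 140/59 152/59]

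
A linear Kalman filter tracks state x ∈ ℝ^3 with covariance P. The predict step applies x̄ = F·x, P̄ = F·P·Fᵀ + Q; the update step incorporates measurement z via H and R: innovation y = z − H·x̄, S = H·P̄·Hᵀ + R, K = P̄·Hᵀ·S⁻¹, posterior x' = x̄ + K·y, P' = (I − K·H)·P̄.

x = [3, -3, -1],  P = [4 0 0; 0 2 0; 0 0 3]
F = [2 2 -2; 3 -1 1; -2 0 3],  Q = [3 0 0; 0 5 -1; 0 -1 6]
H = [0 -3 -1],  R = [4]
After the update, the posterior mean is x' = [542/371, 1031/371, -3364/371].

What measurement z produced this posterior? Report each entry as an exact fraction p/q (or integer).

z = [1]

x̄ = F·x = [2, 11, -9]
P̄ = F·P·Fᵀ + Q = [39 14 -34; 14 46 -16; -34 -16 49]
S = H·P̄·Hᵀ + R = [371]
K = P̄·Hᵀ·S⁻¹ = [-8/371; -122/371; -1/371]
x' − x̄ = [-200/371, -3050/371, -25/371] = K·y
y = (KᵀK)⁻¹·Kᵀ·(x' − x̄) = [25]
z = y + H·x̄ = [25] + [-24] = [1]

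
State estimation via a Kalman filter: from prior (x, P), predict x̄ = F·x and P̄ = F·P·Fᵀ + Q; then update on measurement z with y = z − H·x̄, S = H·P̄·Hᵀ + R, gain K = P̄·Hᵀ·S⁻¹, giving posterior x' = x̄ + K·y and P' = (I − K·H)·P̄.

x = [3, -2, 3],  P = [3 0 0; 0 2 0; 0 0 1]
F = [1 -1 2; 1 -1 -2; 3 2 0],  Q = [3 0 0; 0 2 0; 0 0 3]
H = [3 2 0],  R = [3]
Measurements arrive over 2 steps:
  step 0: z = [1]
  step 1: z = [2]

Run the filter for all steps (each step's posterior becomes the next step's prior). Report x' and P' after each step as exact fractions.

step 0: x' = [697/167, -917/167, 85/167], P' = [560/167 -783/167 -115/167; -783/167 1212/167 210/167; -115/167 210/167 5721/167]
step 1: x' = [-312863/53090, 264157/26545, 14707/10618], P' = [7887933/106180 -5888067/53090 8673/21236; -5888067/53090 4414953/26545 -6453/10618; 8673/21236 -6453/10618 126129/21236]

step 0: x̄ = F·x = [11, -1, 5]
step 0: P̄ = F·P·Fᵀ + Q = [12 1 5; 1 11 5; 5 5 38]
step 0: y = z − H·x̄ = [-30]
step 0: S = H·P̄·Hᵀ + R = [167]
step 0: K = P̄·Hᵀ·S⁻¹ = [38/167; 25/167; 25/167]
step 0: x' = x̄ + K·y = [697/167, -917/167, 85/167]
step 0: P' = (I − K·H)·P̄ = [560/167 -783/167 -115/167; -783/167 1212/167 210/167; -115/167 210/167 5721/167]
step 1: x̄ = F·x = [1784/167, 1444/167, 257/167]
step 1: P̄ = F·P·Fᵀ + Q = [25423/167 -19546/167 189/167; -19546/167 27856/167 -111/167; 189/167 -111/167 993/167]
step 1: y = z − H·x̄ = [-7906/167]
step 1: S = H·P̄·Hᵀ + R = [106180/167]
step 1: K = P̄·Hᵀ·S⁻¹ = [37177/106180; -1463/53090; 69/21236]
step 1: x' = x̄ + K·y = [-312863/53090, 264157/26545, 14707/10618]
step 1: P' = (I − K·H)·P̄ = [7887933/106180 -5888067/53090 8673/21236; -5888067/53090 4414953/26545 -6453/10618; 8673/21236 -6453/10618 126129/21236]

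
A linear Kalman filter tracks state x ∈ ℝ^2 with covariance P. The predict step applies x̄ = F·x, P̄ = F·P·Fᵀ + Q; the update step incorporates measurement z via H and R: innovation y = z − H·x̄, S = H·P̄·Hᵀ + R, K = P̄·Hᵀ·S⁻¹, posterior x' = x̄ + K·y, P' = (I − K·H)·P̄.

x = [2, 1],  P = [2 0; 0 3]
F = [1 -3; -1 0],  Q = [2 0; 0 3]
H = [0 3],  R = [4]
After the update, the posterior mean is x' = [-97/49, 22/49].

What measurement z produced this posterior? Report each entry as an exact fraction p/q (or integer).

x̄ = F·x = [-1, -2]
P̄ = F·P·Fᵀ + Q = [31 -2; -2 5]
S = H·P̄·Hᵀ + R = [49]
K = P̄·Hᵀ·S⁻¹ = [-6/49; 15/49]
x' − x̄ = [-48/49, 120/49] = K·y
y = (KᵀK)⁻¹·Kᵀ·(x' − x̄) = [8]
z = y + H·x̄ = [8] + [-6] = [2]

z = [2]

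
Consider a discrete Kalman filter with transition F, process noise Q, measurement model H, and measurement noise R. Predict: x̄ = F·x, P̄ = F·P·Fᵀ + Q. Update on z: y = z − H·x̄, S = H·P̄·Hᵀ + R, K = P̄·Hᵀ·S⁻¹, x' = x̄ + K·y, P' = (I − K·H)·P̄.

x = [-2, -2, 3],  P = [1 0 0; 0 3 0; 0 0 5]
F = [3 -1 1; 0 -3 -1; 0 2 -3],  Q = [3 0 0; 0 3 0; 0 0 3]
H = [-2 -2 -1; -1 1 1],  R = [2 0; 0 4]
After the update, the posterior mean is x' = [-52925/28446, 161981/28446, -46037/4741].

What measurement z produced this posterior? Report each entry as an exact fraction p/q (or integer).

z = [2, -2]

x̄ = F·x = [-1, 3, -13]
P̄ = F·P·Fᵀ + Q = [20 4 -21; 4 35 -3; -21 -3 60]
S = H·P̄·Hᵀ + R = [218 -60; -60 147]
K = P̄·Hᵀ·S⁻¹ = [-2063/9482 -4843/14223; -3115/9482 802/14223; 486/4741 2714/4741]
x' − x̄ = [-24479/28446, 76643/28446, 15596/4741] = K·y
y = (KᵀK)⁻¹·Kᵀ·(x' − x̄) = [-7, 7]
z = y + H·x̄ = [-7, 7] + [9, -9] = [2, -2]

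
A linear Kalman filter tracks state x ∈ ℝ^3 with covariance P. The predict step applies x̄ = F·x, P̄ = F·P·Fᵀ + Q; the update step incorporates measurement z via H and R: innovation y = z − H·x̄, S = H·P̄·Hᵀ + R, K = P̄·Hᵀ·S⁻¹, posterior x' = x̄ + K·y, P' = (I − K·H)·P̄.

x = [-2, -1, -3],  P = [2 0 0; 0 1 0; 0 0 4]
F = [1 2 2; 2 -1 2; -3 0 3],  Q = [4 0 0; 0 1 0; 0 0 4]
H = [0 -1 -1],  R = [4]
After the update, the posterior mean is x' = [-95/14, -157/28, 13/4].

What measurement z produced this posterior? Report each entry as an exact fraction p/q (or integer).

z = [2]

x̄ = F·x = [-10, -9, -3]
P̄ = F·P·Fᵀ + Q = [26 18 18; 18 26 12; 18 12 58]
S = H·P̄·Hᵀ + R = [112]
K = P̄·Hᵀ·S⁻¹ = [-9/28; -19/56; -5/8]
x' − x̄ = [45/14, 95/28, 25/4] = K·y
y = (KᵀK)⁻¹·Kᵀ·(x' − x̄) = [-10]
z = y + H·x̄ = [-10] + [12] = [2]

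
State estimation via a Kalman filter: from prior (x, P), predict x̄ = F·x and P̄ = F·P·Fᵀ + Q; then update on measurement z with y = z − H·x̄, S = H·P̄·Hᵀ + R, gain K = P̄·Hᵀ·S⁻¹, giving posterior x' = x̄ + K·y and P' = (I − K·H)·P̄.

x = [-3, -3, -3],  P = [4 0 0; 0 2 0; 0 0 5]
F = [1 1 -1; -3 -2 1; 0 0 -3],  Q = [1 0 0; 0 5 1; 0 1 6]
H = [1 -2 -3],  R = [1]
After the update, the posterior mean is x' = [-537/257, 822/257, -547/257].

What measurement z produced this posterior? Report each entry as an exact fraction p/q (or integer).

z = [-2]

x̄ = F·x = [-3, 12, 9]
P̄ = F·P·Fᵀ + Q = [12 -21 15; -21 54 -14; 15 -14 51]
S = H·P̄·Hᵀ + R = [514]
K = P̄·Hᵀ·S⁻¹ = [9/514; -87/514; -55/257]
x' − x̄ = [234/257, -2262/257, -2860/257] = K·y
y = (KᵀK)⁻¹·Kᵀ·(x' − x̄) = [52]
z = y + H·x̄ = [52] + [-54] = [-2]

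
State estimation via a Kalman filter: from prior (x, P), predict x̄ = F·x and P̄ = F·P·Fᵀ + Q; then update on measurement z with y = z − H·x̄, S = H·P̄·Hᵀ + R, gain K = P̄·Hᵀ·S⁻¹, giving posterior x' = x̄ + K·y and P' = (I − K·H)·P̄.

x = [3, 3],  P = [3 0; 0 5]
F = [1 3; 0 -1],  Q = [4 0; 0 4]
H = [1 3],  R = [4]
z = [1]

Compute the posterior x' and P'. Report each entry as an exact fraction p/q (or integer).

x' = [550/47, -165/47]
P' = [2395/47 -789/47; -789/47 279/47]

x̄ = F·x = [12, -3]
P̄ = F·P·Fᵀ + Q = [52 -15; -15 9]
y = z − H·x̄ = [-2]
S = H·P̄·Hᵀ + R = [47]
K = P̄·Hᵀ·S⁻¹ = [7/47; 12/47]
x' = x̄ + K·y = [550/47, -165/47]
P' = (I − K·H)·P̄ = [2395/47 -789/47; -789/47 279/47]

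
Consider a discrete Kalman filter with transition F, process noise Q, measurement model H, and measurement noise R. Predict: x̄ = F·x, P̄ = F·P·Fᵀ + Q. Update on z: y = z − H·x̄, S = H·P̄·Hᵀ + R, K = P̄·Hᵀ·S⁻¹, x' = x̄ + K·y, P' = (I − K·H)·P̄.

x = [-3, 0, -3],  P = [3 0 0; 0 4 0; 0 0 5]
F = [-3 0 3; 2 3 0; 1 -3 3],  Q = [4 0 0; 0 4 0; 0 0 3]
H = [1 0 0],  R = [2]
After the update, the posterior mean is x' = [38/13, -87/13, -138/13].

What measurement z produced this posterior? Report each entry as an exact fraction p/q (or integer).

x̄ = F·x = [0, -6, -12]
P̄ = F·P·Fᵀ + Q = [76 -18 36; -18 52 -30; 36 -30 87]
S = H·P̄·Hᵀ + R = [78]
K = P̄·Hᵀ·S⁻¹ = [38/39; -3/13; 6/13]
x' − x̄ = [38/13, -9/13, 18/13] = K·y
y = (KᵀK)⁻¹·Kᵀ·(x' − x̄) = [3]
z = y + H·x̄ = [3] + [0] = [3]

z = [3]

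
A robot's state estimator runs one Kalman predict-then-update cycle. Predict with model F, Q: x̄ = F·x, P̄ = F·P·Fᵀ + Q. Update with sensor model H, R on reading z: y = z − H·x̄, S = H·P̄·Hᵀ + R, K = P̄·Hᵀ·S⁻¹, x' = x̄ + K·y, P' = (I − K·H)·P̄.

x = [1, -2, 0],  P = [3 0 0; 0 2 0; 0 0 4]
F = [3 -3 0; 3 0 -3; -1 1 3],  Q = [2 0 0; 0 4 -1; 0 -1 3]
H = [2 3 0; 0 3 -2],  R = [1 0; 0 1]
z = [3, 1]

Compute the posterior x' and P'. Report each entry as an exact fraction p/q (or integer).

x̄ = F·x = [9, 3, -3]
P̄ = F·P·Fᵀ + Q = [47 27 -15; 27 67 -46; -15 -46 44]
y = z − H·x̄ = [-24, -14]
S = H·P̄·Hᵀ + R = [1116 1101; 1101 1332]
K = P̄·Hᵀ·S⁻¹ = [12321/30479 -22933/91437; 5689/91437 5137/30479; 8350/91437 -7472/30479]
x' = x̄ + K·y = [256883/91437, -25993/30479, -53629/30479]
P' = (I − K·H)·P̄ = [124859/30479 -237397/91437 -344629/91437; -237397/91437 53387/30479 77512/30479; -344629/91437 77512/30479 120004/30479]

x' = [256883/91437, -25993/30479, -53629/30479]
P' = [124859/30479 -237397/91437 -344629/91437; -237397/91437 53387/30479 77512/30479; -344629/91437 77512/30479 120004/30479]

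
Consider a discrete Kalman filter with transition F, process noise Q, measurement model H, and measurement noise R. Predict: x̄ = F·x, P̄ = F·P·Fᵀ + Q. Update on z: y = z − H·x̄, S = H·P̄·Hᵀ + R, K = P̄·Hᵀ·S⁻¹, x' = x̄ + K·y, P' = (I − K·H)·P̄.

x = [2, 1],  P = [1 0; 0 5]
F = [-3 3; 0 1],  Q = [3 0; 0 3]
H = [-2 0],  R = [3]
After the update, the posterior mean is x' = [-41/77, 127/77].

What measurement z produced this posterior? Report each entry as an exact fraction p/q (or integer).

x̄ = F·x = [-3, 1]
P̄ = F·P·Fᵀ + Q = [57 15; 15 8]
S = H·P̄·Hᵀ + R = [231]
K = P̄·Hᵀ·S⁻¹ = [-38/77; -10/77]
x' − x̄ = [190/77, 50/77] = K·y
y = (KᵀK)⁻¹·Kᵀ·(x' − x̄) = [-5]
z = y + H·x̄ = [-5] + [6] = [1]

z = [1]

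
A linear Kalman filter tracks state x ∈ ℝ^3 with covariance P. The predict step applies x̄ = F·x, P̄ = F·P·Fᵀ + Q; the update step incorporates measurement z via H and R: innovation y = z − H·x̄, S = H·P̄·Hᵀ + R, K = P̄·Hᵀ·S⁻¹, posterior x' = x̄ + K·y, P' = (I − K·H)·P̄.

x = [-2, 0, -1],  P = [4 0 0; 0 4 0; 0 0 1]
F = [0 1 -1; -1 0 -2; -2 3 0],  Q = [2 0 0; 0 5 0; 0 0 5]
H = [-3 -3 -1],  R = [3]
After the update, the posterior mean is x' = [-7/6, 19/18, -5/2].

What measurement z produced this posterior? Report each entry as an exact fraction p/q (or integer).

z = [3]

x̄ = F·x = [1, 4, 4]
P̄ = F·P·Fᵀ + Q = [7 2 12; 2 13 8; 12 8 57]
S = H·P̄·Hᵀ + R = [396]
K = P̄·Hᵀ·S⁻¹ = [-13/132; -53/396; -13/44]
x' − x̄ = [-13/6, -53/18, -13/2] = K·y
y = (KᵀK)⁻¹·Kᵀ·(x' − x̄) = [22]
z = y + H·x̄ = [22] + [-19] = [3]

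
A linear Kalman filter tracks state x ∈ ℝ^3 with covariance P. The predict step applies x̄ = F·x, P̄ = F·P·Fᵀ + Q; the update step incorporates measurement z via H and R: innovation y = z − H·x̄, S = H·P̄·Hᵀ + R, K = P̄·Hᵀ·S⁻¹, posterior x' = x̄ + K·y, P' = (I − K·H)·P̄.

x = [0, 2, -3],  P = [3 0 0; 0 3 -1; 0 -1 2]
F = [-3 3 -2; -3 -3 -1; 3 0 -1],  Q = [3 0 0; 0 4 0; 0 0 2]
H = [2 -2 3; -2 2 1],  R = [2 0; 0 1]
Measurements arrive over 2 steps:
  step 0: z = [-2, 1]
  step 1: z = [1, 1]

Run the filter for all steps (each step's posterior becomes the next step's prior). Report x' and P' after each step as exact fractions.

step 0: x̄ = F·x = [12, -3, 3]
step 0: P̄ = F·P·Fᵀ + Q = [77 1 -20; 1 54 -28; -20 -28 31]
step 0: y = z − H·x̄ = [-41, 28]
step 0: S = H·P̄·Hᵀ + R = [893 -455; -455 516]
step 0: K = P̄·Hᵀ·S⁻¹ = [-30788/253763 -111736/253763; -62550/253763 -16796/253763; 63069/253763 62990/253763]
step 0: x' = x̄ + K·y = [1178856/253763, 1332973/253763, -60820/253763]
step 0: P' = (I − K·H)·P̄ = [3153655/253763 3119451/253763 -43328/253763; 3119451/253763 3128790/253763 -35474/253763; -43328/253763 -35474/253763 47282/253763]
step 1: x̄ = F·x = [583991/253763, -7474667/253763, 3597388/253763]
step 1: P̄ = F·P·Fᵀ + Q = [1248056/253763 -178025/253763 23134/253763; -178025/253763 113281645/253763 -56517094/253763; 23134/253763 -56517094/253763 29197671/253763]
step 1: y = z − H·x̄ = [-26655717/253763, 12773691/253763]
step 1: S = H·P̄·Hᵀ + R = [1401312305/253763 -598110903/253763; -598110903/253763 262833526/253763]
step 1: K = P̄·Hᵀ·S⁻¹ = [-3641931740/41673537367 -8736232096/41673537367; -9009707118/41673537367 6515380028/41673537367; 10137439853/41673537367 9769000814/41673537367]
step 1: x' = x̄ + K·y = [38702818207/41673537367, 46854111455/41673537367, 17659600463/41673537367]
step 1: P' = (I − K·H)·P̄ = [149493818248/41673537367 147128214147/41673537367 -4005023894/41673537367; 147128214147/41673537367 151823908437/41673537367 -2876008552/41673537367; -4005023894/41673537367 -2876008552/41673537367 7510970130/41673537367]

step 0: x' = [1178856/253763, 1332973/253763, -60820/253763], P' = [3153655/253763 3119451/253763 -43328/253763; 3119451/253763 3128790/253763 -35474/253763; -43328/253763 -35474/253763 47282/253763]
step 1: x' = [38702818207/41673537367, 46854111455/41673537367, 17659600463/41673537367], P' = [149493818248/41673537367 147128214147/41673537367 -4005023894/41673537367; 147128214147/41673537367 151823908437/41673537367 -2876008552/41673537367; -4005023894/41673537367 -2876008552/41673537367 7510970130/41673537367]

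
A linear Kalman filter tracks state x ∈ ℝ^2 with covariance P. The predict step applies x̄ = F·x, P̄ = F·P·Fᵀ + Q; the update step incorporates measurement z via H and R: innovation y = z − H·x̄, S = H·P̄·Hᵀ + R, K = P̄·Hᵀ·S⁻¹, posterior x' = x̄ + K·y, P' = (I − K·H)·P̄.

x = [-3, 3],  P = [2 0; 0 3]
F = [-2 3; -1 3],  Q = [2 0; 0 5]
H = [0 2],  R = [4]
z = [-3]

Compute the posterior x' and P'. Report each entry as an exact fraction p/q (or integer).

x̄ = F·x = [15, 12]
P̄ = F·P·Fᵀ + Q = [37 31; 31 34]
y = z − H·x̄ = [-27]
S = H·P̄·Hᵀ + R = [140]
K = P̄·Hᵀ·S⁻¹ = [31/70; 17/35]
x' = x̄ + K·y = [213/70, -39/35]
P' = (I − K·H)·P̄ = [334/35 31/35; 31/35 34/35]

x' = [213/70, -39/35]
P' = [334/35 31/35; 31/35 34/35]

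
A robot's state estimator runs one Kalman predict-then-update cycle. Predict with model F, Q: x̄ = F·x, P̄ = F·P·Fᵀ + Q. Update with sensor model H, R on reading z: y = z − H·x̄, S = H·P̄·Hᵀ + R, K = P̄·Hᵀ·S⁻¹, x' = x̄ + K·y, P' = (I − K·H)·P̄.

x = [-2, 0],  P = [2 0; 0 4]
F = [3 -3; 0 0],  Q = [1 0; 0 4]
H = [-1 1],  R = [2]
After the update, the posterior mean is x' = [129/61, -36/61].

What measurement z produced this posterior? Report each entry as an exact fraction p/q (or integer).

x̄ = F·x = [-6, 0]
P̄ = F·P·Fᵀ + Q = [55 0; 0 4]
S = H·P̄·Hᵀ + R = [61]
K = P̄·Hᵀ·S⁻¹ = [-55/61; 4/61]
x' − x̄ = [495/61, -36/61] = K·y
y = (KᵀK)⁻¹·Kᵀ·(x' − x̄) = [-9]
z = y + H·x̄ = [-9] + [6] = [-3]

z = [-3]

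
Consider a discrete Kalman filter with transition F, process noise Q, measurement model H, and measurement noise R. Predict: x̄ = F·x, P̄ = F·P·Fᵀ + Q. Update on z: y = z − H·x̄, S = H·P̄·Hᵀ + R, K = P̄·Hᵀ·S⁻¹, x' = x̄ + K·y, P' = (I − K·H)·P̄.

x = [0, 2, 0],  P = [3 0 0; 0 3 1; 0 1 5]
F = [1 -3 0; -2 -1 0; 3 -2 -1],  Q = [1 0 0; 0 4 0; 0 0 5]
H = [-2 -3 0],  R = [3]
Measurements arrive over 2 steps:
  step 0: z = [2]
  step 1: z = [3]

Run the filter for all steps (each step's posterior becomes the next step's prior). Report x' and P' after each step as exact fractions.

step 0: x' = [-434/167, 170/167, -452/167], P' = [5313/334 -3471/334 8103/334; -3471/334 2377/334 -5375/334; 8103/334 -5375/334 16973/334]
step 1: x' = [-377862/41995, 211327/41995, -422086/41995], P' = [2721819/41995 -1781364/41995 2668977/41995; -1781364/41995 1179119/41995 -1750302/41995; 2668977/41995 -1750302/41995 3451851/41995]

step 0: x̄ = F·x = [-6, -2, -4]
step 0: P̄ = F·P·Fᵀ + Q = [31 3 30; 3 19 -11; 30 -11 53]
step 0: y = z − H·x̄ = [-16]
step 0: S = H·P̄·Hᵀ + R = [334]
step 0: K = P̄·Hᵀ·S⁻¹ = [-71/334; -63/334; -27/334]
step 0: x' = x̄ + K·y = [-434/167, 170/167, -452/167]
step 0: P' = (I − K·H)·P̄ = [5313/334 -3471/334 8103/334; -3471/334 2377/334 -5375/334; 8103/334 -5375/334 16973/334]
step 1: x̄ = F·x = [-944/167, 698/167, -1190/167]
step 1: P̄ = F·P·Fᵀ + Q = [23933/167 -10425/167 22077/167; -10425/167 11081/334 -9882/167; 22077/167 -9882/167 23751/167]
step 1: y = z − H·x̄ = [707/167]
step 1: S = H·P̄·Hᵀ + R = [41995/334]
step 1: K = P̄·Hᵀ·S⁻¹ = [-33182/41995; 8457/41995; -29016/41995]
step 1: x' = x̄ + K·y = [-377862/41995, 211327/41995, -422086/41995]
step 1: P' = (I − K·H)·P̄ = [2721819/41995 -1781364/41995 2668977/41995; -1781364/41995 1179119/41995 -1750302/41995; 2668977/41995 -1750302/41995 3451851/41995]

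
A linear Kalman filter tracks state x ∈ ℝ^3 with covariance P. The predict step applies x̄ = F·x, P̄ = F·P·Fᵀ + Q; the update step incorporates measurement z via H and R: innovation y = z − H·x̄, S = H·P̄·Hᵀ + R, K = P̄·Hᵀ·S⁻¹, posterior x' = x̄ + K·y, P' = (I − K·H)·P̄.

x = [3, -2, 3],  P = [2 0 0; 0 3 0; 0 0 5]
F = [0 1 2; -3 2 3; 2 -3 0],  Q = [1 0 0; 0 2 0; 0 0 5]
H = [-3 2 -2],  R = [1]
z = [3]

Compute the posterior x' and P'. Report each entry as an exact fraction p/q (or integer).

x' = [2386/385, 3442/385, -691/385]
P' = [8916/385 11952/385 -1431/385; 11952/385 18409/385 428/385; -1431/385 428/385 2631/385]

x̄ = F·x = [4, -4, 12]
P̄ = F·P·Fᵀ + Q = [24 36 -9; 36 77 -30; -9 -30 40]
y = z − H·x̄ = [47]
S = H·P̄·Hᵀ + R = [385]
K = P̄·Hᵀ·S⁻¹ = [18/385; 106/385; -113/385]
x' = x̄ + K·y = [2386/385, 3442/385, -691/385]
P' = (I − K·H)·P̄ = [8916/385 11952/385 -1431/385; 11952/385 18409/385 428/385; -1431/385 428/385 2631/385]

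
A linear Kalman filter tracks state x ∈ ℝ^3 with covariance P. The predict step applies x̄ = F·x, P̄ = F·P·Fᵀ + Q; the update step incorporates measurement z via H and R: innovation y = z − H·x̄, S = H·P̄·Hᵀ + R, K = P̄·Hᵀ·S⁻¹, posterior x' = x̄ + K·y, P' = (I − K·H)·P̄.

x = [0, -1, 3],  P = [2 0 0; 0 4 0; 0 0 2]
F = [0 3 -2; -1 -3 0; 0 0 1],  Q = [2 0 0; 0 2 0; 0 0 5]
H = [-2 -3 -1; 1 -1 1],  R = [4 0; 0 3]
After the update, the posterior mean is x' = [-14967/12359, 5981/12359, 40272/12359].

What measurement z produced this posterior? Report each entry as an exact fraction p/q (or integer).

x̄ = F·x = [-9, 3, 3]
P̄ = F·P·Fᵀ + Q = [46 -36 -4; -36 40 0; -4 0 7]
S = H·P̄·Hᵀ + R = [107 69; 69 160]
K = P̄·Hᵀ·S⁻¹ = [-2182/12359 6966/12359; -2436/12359 -4820/12359; -47/12359 252/12359]
x' − x̄ = [96264/12359, -31096/12359, 3195/12359] = K·y
y = (KᵀK)⁻¹·Kᵀ·(x' − x̄) = [-9, 11]
z = y + H·x̄ = [-9, 11] + [6, -9] = [-3, 2]

z = [-3, 2]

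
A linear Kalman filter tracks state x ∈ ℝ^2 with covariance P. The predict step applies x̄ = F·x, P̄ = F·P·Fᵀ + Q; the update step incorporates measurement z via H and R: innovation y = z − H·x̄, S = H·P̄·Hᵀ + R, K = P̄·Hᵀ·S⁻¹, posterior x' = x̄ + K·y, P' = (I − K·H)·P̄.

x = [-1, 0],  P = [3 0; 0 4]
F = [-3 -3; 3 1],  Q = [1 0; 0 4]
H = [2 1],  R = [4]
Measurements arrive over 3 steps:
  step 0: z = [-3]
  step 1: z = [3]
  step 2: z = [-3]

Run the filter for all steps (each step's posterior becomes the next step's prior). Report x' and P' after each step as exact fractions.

step 0: x̄ = F·x = [3, -3]
step 0: P̄ = F·P·Fᵀ + Q = [64 -39; -39 35]
step 0: y = z − H·x̄ = [-6]
step 0: S = H·P̄·Hᵀ + R = [139]
step 0: K = P̄·Hᵀ·S⁻¹ = [89/139; -43/139]
step 0: x' = x̄ + K·y = [-117/139, -159/139]
step 0: P' = (I − K·H)·P̄ = [975/139 -1594/139; -1594/139 3016/139]
step 1: x̄ = F·x = [828/139, -510/139]
step 1: P̄ = F·P·Fᵀ + Q = [7366/139 1305/139; 1305/139 2783/139]
step 1: y = z − H·x̄ = [-729/139]
step 1: S = H·P̄·Hᵀ + R = [38023/139]
step 1: K = P̄·Hᵀ·S⁻¹ = [16037/38023; 5393/38023]
step 1: x' = x̄ + K·y = [142389/38023, -167793/38023]
step 1: P' = (I − K·H)·P̄ = [164691/38023 -265234/38023; -265234/38023 552040/38023]
step 2: x̄ = F·x = [76212/38023, 259374/38023]
step 2: P̄ = F·P·Fᵀ + Q = [1714390/38023 44469/38023; 44469/38023 594947/38023]
step 2: y = z − H·x̄ = [-525867/38023]
step 2: S = H·P̄·Hᵀ + R = [7782475/38023]
step 2: K = P̄·Hᵀ·S⁻¹ = [3473249/7782475; 136777/1556495]
step 2: x' = x̄ + K·y = [-32436921/7782475, 8725977/1556495]
step 2: P' = (I − K·H)·P̄ = [33630663/7782475 -10673666/1556495; -10673666/1556495 4378888/311299]

step 0: x' = [-117/139, -159/139], P' = [975/139 -1594/139; -1594/139 3016/139]
step 1: x' = [142389/38023, -167793/38023], P' = [164691/38023 -265234/38023; -265234/38023 552040/38023]
step 2: x' = [-32436921/7782475, 8725977/1556495], P' = [33630663/7782475 -10673666/1556495; -10673666/1556495 4378888/311299]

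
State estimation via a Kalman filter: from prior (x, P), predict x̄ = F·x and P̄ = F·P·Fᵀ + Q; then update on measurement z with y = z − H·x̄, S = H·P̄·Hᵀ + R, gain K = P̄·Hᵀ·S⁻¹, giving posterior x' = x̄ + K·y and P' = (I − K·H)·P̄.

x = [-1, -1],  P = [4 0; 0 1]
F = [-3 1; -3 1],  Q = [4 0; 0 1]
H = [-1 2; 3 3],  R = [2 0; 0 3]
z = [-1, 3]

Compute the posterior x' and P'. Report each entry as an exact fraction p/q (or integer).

x̄ = F·x = [2, 2]
P̄ = F·P·Fᵀ + Q = [41 37; 37 38]
y = z − H·x̄ = [-3, -9]
S = H·P̄·Hᵀ + R = [47 216; 216 1380]
K = P̄·Hᵀ·S⁻¹ = [-417/1517 645/3034; 435/1517 717/6068]
x' = x̄ + K·y = [2765/3034, 463/6068]
P' = (I − K·H)·P̄ = [493/1517 -341/3034; -341/3034 1399/6068]

x' = [2765/3034, 463/6068]
P' = [493/1517 -341/3034; -341/3034 1399/6068]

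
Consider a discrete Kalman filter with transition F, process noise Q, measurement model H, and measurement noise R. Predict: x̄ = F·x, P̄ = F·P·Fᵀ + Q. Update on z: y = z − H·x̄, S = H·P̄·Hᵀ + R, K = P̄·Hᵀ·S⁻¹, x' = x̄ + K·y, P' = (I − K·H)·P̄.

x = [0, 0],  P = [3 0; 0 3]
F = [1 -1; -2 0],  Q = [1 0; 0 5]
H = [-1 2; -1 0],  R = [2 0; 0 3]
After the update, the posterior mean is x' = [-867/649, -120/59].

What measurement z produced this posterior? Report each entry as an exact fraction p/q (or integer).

z = [-3, 3]

x̄ = F·x = [0, 0]
P̄ = F·P·Fᵀ + Q = [7 -6; -6 17]
S = H·P̄·Hᵀ + R = [101 19; 19 10]
K = P̄·Hᵀ·S⁻¹ = [-57/649 -346/649; 26/59 -14/59]
x' − x̄ = [-867/649, -120/59] = K·y
y = (KᵀK)⁻¹·Kᵀ·(x' − x̄) = [-3, 3]
z = y + H·x̄ = [-3, 3] + [0, 0] = [-3, 3]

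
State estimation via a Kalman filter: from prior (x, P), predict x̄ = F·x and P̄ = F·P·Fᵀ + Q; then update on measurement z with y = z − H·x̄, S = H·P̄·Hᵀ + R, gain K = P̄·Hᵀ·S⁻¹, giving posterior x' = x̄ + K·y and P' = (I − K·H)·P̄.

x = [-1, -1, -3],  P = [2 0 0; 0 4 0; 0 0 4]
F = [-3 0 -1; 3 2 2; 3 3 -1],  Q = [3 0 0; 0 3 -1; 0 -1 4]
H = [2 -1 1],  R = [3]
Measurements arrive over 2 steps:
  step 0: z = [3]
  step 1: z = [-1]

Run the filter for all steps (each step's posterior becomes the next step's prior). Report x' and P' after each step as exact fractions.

step 0: x̄ = F·x = [6, -11, -3]
step 0: P̄ = F·P·Fᵀ + Q = [25 -26 -14; -26 53 33; -14 33 62]
step 0: y = z − H·x̄ = [-17]
step 0: S = H·P̄·Hᵀ + R = [200]
step 0: K = P̄·Hᵀ·S⁻¹ = [31/100; -9/25; 1/200]
step 0: x' = x̄ + K·y = [73/100, -122/25, -617/200]
step 0: P' = (I − K·H)·P̄ = [289/50 -92/25 -1431/100; -92/25 677/25 834/25; -1431/100 834/25 12399/200]
step 1: x̄ = F·x = [179/200, -687/50, -1873/200]
step 1: P̄ = F·P·Fᵀ + Q = [6231/200 -4593/50 -11397/200; -4593/50 11558/25 6241/50; -11397/200 6241/50 36239/200]
step 1: y = z − H·x̄ = [-1433/200]
step 1: S = H·P̄·Hᵀ + R = [132199/200]
step 1: K = P̄·Hᵀ·S⁻¹ = [19437/132199; -104244/132199; -11519/132199]
step 1: x' = x̄ + K·y = [-20948/132199, -1069506/132199, -1155510/132199]
step 1: P' = (I − K·H)·P̄ = [2229675/132199 -2012847/132199 -6413886/132199; -2012847/132199 6784184/132199 10497146/132199; -6413886/132199 10497146/132199 23290361/132199]

step 0: x' = [73/100, -122/25, -617/200], P' = [289/50 -92/25 -1431/100; -92/25 677/25 834/25; -1431/100 834/25 12399/200]
step 1: x' = [-20948/132199, -1069506/132199, -1155510/132199], P' = [2229675/132199 -2012847/132199 -6413886/132199; -2012847/132199 6784184/132199 10497146/132199; -6413886/132199 10497146/132199 23290361/132199]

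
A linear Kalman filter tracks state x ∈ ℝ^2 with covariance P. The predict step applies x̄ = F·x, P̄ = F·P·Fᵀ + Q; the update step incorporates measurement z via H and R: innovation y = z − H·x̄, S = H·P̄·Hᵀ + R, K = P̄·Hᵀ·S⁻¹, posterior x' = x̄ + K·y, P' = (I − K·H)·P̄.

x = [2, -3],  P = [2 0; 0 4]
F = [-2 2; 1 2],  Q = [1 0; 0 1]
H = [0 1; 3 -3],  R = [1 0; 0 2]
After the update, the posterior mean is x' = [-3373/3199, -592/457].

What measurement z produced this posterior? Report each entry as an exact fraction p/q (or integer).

z = [-1, 1]

x̄ = F·x = [-10, -4]
P̄ = F·P·Fᵀ + Q = [25 12; 12 19]
S = H·P̄·Hᵀ + R = [20 -21; -21 182]
K = P̄·Hᵀ·S⁻¹ = [429/457 1032/3199; 431/457 -3/457]
x' − x̄ = [28617/3199, 1236/457] = K·y
y = (KᵀK)⁻¹·Kᵀ·(x' − x̄) = [3, 19]
z = y + H·x̄ = [3, 19] + [-4, -18] = [-1, 1]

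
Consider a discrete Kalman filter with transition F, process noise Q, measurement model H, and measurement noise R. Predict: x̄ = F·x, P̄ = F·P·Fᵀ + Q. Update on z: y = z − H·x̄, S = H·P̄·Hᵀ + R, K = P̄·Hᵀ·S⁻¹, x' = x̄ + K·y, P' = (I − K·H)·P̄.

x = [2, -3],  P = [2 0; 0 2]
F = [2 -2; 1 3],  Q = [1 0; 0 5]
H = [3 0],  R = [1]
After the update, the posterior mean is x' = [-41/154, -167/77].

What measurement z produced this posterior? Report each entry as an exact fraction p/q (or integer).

z = [-1]

x̄ = F·x = [10, -7]
P̄ = F·P·Fᵀ + Q = [17 -8; -8 25]
S = H·P̄·Hᵀ + R = [154]
K = P̄·Hᵀ·S⁻¹ = [51/154; -12/77]
x' − x̄ = [-1581/154, 372/77] = K·y
y = (KᵀK)⁻¹·Kᵀ·(x' − x̄) = [-31]
z = y + H·x̄ = [-31] + [30] = [-1]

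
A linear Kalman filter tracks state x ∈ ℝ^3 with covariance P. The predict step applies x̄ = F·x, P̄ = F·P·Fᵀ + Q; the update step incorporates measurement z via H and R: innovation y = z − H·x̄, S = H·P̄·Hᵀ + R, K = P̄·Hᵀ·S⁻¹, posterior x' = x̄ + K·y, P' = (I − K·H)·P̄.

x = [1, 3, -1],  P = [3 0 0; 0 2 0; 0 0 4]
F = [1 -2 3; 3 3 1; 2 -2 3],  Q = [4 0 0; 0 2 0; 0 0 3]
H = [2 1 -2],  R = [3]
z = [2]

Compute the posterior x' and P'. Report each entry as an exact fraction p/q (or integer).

x̄ = F·x = [-8, 11, -7]
P̄ = F·P·Fᵀ + Q = [51 9 50; 9 51 18; 50 18 59]
y = z − H·x̄ = [-7]
S = H·P̄·Hᵀ + R = [58]
K = P̄·Hᵀ·S⁻¹ = [11/58; 33/58; 0]
x' = x̄ + K·y = [-541/58, 407/58, -7]
P' = (I − K·H)·P̄ = [2837/58 159/58 50; 159/58 1869/58 18; 50 18 59]

x' = [-541/58, 407/58, -7]
P' = [2837/58 159/58 50; 159/58 1869/58 18; 50 18 59]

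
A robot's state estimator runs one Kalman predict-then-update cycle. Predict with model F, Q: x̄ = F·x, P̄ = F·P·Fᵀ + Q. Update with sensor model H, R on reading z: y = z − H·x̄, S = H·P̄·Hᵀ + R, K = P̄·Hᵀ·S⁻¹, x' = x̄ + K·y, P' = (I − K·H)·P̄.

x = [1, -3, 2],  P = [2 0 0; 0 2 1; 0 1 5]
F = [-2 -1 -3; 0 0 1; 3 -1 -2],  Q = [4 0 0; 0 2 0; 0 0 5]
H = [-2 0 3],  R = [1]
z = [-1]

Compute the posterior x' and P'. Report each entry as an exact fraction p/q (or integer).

x' = [-1075/402, 821/402, -845/402]
P' = [23105/402 -6487/402 15385/402; -6487/402 2813/402 -4325/402; 15385/402 -4325/402 10289/402]

x̄ = F·x = [-5, 2, 2]
P̄ = F·P·Fᵀ + Q = [65 -16 25; -16 7 -11; 25 -11 49]
y = z − H·x̄ = [-17]
S = H·P̄·Hᵀ + R = [402]
K = P̄·Hᵀ·S⁻¹ = [-55/402; -1/402; 97/402]
x' = x̄ + K·y = [-1075/402, 821/402, -845/402]
P' = (I − K·H)·P̄ = [23105/402 -6487/402 15385/402; -6487/402 2813/402 -4325/402; 15385/402 -4325/402 10289/402]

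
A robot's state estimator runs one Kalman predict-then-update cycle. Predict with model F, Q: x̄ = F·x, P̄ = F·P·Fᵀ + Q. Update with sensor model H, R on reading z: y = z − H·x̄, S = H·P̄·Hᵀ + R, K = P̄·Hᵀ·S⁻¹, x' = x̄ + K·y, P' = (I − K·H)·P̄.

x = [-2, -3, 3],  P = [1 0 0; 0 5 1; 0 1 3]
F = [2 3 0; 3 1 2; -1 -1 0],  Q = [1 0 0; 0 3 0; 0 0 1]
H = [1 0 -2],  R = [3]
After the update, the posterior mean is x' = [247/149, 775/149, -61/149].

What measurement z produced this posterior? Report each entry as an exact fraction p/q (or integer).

z = [3]

x̄ = F·x = [-13, -3, 5]
P̄ = F·P·Fᵀ + Q = [50 27 -17; 27 33 -10; -17 -10 7]
S = H·P̄·Hᵀ + R = [149]
K = P̄·Hᵀ·S⁻¹ = [84/149; 47/149; -31/149]
x' − x̄ = [2184/149, 1222/149, -806/149] = K·y
y = (KᵀK)⁻¹·Kᵀ·(x' − x̄) = [26]
z = y + H·x̄ = [26] + [-23] = [3]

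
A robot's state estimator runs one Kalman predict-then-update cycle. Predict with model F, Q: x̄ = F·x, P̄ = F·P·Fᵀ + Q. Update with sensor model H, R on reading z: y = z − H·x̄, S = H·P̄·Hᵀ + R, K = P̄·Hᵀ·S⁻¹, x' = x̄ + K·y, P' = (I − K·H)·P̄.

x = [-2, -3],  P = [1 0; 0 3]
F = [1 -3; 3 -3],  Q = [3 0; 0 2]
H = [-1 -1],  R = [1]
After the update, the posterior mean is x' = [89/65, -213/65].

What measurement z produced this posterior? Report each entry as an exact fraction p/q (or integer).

x̄ = F·x = [7, 3]
P̄ = F·P·Fᵀ + Q = [31 30; 30 38]
S = H·P̄·Hᵀ + R = [130]
K = P̄·Hᵀ·S⁻¹ = [-61/130; -34/65]
x' − x̄ = [-366/65, -408/65] = K·y
y = (KᵀK)⁻¹·Kᵀ·(x' − x̄) = [12]
z = y + H·x̄ = [12] + [-10] = [2]

z = [2]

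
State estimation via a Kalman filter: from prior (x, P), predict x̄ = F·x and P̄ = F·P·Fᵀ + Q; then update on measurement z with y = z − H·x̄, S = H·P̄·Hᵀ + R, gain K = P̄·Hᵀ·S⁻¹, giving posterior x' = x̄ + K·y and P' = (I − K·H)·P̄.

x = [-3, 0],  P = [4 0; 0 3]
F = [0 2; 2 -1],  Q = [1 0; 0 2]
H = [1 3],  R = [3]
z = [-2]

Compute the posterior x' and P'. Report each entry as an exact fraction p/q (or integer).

x̄ = F·x = [0, -6]
P̄ = F·P·Fᵀ + Q = [13 -6; -6 21]
y = z − H·x̄ = [16]
S = H·P̄·Hᵀ + R = [169]
K = P̄·Hᵀ·S⁻¹ = [-5/169; 57/169]
x' = x̄ + K·y = [-80/169, -102/169]
P' = (I − K·H)·P̄ = [2172/169 -729/169; -729/169 300/169]

x' = [-80/169, -102/169]
P' = [2172/169 -729/169; -729/169 300/169]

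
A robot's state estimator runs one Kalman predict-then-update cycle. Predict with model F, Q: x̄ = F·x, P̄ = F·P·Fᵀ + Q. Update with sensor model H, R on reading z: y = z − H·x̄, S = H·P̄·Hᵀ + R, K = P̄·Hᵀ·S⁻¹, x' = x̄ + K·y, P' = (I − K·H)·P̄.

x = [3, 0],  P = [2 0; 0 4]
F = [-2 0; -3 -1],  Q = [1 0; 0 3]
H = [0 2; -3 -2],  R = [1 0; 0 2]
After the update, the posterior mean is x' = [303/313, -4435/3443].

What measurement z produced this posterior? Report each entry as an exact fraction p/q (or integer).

z = [-3, -1]

x̄ = F·x = [-6, -9]
P̄ = F·P·Fᵀ + Q = [9 12; 12 25]
S = H·P̄·Hᵀ + R = [101 -172; -172 327]
K = P̄·Hᵀ·S⁻¹ = [-84/313 -93/313; 1558/3443 -86/3443]
x' − x̄ = [2181/313, 26552/3443] = K·y
y = (KᵀK)⁻¹·Kᵀ·(x' − x̄) = [15, -37]
z = y + H·x̄ = [15, -37] + [-18, 36] = [-3, -1]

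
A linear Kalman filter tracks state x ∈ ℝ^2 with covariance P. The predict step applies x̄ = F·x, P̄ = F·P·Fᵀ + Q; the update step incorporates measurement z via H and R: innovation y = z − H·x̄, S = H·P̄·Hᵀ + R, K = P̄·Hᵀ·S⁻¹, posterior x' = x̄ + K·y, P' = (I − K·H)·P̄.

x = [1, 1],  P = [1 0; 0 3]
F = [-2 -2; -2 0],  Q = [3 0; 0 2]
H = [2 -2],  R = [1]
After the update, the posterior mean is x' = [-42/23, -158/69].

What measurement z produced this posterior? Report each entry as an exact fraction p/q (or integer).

z = [1]

x̄ = F·x = [-4, -2]
P̄ = F·P·Fᵀ + Q = [19 4; 4 6]
S = H·P̄·Hᵀ + R = [69]
K = P̄·Hᵀ·S⁻¹ = [10/23; -4/69]
x' − x̄ = [50/23, -20/69] = K·y
y = (KᵀK)⁻¹·Kᵀ·(x' − x̄) = [5]
z = y + H·x̄ = [5] + [-4] = [1]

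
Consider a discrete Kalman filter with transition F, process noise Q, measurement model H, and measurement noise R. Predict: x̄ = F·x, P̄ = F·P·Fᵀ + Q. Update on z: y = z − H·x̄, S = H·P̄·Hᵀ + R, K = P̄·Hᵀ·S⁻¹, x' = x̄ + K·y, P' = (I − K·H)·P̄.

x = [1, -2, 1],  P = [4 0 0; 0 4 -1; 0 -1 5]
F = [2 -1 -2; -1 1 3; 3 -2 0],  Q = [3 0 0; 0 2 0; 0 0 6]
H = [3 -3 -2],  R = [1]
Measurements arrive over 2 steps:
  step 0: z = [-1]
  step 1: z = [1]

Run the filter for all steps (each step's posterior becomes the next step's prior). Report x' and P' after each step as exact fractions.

step 0: x' = [3578/1187, -1610/1187, 8379/1187], P' = [16709/1187 -4359/1187 31516/1187; -4359/1187 5263/1187 -14318/1187; 31516/1187 -14318/1187 68746/1187]
step 1: x' = [-1496348/4026387, 753755/12079161, -13847320/12079161], P' = [5276092/1342129 5616008/4026387 15183779/4026387; 5616008/4026387 26037190/12079161 -12720710/12079161; 15183779/4026387 -12720710/12079161 88227202/12079161]

step 0: x̄ = F·x = [2, 0, 7]
step 0: P̄ = F·P·Fᵀ + Q = [39 -37 28; -37 49 -14; 28 -14 58]
step 0: y = z − H·x̄ = [7]
step 0: S = H·P̄·Hᵀ + R = [1187]
step 0: K = P̄·Hᵀ·S⁻¹ = [172/1187; -230/1187; 10/1187]
step 0: x' = x̄ + K·y = [3578/1187, -1610/1187, 8379/1187]
step 0: P' = (I − K·H)·P̄ = [16709/1187 -4359/1187 31516/1187; -4359/1187 5263/1187 -14318/1187; 31516/1187 -14318/1187 68746/1187]
step 1: x̄ = F·x = [-7992/1187, 19949/1187, 13954/1187]
step 1: P̄ = F·P·Fᵀ + Q = [58680/1187 -140516/1187 -105075/1187; -140516/1187 376774/1187 287104/1187; -105075/1187 287104/1187 230863/1187]
step 1: y = z − H·x̄ = [112918/1187]
step 1: S = H·P̄·Hᵀ + R = [12079161/1187]
step 1: K = P̄·Hᵀ·S⁻¹ = [269246/4026387; -2126078/12079161; -1638263/12079161]
step 1: x' = x̄ + K·y = [-1496348/4026387, 753755/12079161, -13847320/12079161]
step 1: P' = (I − K·H)·P̄ = [5276092/1342129 5616008/4026387 15183779/4026387; 5616008/4026387 26037190/12079161 -12720710/12079161; 15183779/4026387 -12720710/12079161 88227202/12079161]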